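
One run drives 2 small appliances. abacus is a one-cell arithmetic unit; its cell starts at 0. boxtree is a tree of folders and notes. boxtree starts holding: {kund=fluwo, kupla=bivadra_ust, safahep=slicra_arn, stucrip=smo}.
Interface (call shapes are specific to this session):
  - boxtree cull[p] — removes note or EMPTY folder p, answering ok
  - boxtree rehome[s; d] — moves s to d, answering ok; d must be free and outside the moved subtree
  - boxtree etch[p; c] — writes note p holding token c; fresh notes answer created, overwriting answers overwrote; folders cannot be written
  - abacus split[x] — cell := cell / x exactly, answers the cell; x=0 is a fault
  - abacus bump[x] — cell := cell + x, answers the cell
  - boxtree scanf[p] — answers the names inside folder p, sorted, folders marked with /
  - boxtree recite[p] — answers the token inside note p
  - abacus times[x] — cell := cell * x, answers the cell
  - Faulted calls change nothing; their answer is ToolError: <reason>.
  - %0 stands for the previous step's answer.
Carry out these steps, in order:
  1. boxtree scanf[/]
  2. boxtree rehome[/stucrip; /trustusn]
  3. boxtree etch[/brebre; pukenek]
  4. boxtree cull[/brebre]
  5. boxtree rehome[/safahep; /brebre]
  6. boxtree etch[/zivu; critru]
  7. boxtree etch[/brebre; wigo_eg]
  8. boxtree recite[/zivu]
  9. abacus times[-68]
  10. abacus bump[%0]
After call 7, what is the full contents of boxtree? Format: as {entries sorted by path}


Answer: {brebre=wigo_eg, kund=fluwo, kupla=bivadra_ust, trustusn=smo, zivu=critru}

Derivation:
% boxtree scanf(p='/') : [kund, kupla, safahep, stucrip]
% boxtree rehome(s='/stucrip', d='/trustusn') : ok
% boxtree etch(p='/brebre', c='pukenek') : created
% boxtree cull(p='/brebre') : ok
% boxtree rehome(s='/safahep', d='/brebre') : ok
% boxtree etch(p='/zivu', c='critru') : created
% boxtree etch(p='/brebre', c='wigo_eg') : overwrote
% boxtree recite(p='/zivu') : critru
% abacus times(x='-68') : 0
% abacus bump(x='%0') : 0


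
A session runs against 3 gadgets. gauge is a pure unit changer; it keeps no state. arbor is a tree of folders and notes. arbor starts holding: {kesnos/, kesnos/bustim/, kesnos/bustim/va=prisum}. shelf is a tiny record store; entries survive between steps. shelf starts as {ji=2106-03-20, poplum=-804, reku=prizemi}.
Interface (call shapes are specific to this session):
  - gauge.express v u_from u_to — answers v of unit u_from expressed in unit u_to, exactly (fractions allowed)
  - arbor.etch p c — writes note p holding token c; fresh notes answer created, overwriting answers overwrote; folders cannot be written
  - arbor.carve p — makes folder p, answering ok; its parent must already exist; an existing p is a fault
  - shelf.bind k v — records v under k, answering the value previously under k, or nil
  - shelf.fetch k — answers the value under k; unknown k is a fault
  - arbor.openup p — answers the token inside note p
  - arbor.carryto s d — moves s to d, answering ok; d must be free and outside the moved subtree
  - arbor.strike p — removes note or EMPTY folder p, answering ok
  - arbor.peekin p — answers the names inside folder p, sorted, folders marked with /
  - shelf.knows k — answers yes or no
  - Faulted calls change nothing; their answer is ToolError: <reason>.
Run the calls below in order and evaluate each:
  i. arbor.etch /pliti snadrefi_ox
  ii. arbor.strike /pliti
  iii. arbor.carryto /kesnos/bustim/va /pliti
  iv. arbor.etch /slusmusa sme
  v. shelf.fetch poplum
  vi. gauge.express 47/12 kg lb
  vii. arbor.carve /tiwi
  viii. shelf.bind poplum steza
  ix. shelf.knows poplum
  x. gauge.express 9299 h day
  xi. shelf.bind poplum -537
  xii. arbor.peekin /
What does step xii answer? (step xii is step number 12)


[in] arbor.etch p: /pliti c: snadrefi_ox
:: created
[in] arbor.strike p: /pliti
:: ok
[in] arbor.carryto s: /kesnos/bustim/va d: /pliti
:: ok
[in] arbor.etch p: /slusmusa c: sme
:: created
[in] shelf.fetch k: poplum
:: -804
[in] gauge.express v: 47/12 u_from: kg u_to: lb
:: 1175000000/136077711
[in] arbor.carve p: /tiwi
:: ok
[in] shelf.bind k: poplum v: steza
:: -804
[in] shelf.knows k: poplum
:: yes
[in] gauge.express v: 9299 u_from: h u_to: day
:: 9299/24
[in] shelf.bind k: poplum v: -537
:: steza
[in] arbor.peekin p: /
:: [kesnos/, pliti, slusmusa, tiwi/]

Answer: [kesnos/, pliti, slusmusa, tiwi/]


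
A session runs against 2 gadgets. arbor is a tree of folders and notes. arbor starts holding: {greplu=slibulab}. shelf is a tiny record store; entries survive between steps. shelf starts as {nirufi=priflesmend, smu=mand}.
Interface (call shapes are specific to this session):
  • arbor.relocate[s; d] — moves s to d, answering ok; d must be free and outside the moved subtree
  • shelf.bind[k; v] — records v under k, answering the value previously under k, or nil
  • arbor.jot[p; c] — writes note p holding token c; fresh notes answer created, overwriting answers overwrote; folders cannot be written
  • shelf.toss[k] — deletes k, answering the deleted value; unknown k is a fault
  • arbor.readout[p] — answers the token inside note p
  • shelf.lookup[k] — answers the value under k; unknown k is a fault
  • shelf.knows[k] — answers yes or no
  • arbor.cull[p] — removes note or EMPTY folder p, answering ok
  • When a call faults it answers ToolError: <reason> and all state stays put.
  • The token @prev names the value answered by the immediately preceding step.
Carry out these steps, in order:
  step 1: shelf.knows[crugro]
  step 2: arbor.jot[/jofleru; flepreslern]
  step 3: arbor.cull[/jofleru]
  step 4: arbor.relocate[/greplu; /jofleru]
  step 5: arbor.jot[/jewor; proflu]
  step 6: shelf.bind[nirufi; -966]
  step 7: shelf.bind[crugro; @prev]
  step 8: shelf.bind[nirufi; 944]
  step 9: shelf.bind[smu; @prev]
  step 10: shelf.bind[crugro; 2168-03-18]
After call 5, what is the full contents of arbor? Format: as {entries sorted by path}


Answer: {jewor=proflu, jofleru=slibulab}

Derivation:
==> shelf.knows(k: crugro)
<== no
==> arbor.jot(p: /jofleru, c: flepreslern)
<== created
==> arbor.cull(p: /jofleru)
<== ok
==> arbor.relocate(s: /greplu, d: /jofleru)
<== ok
==> arbor.jot(p: /jewor, c: proflu)
<== created
==> shelf.bind(k: nirufi, v: -966)
<== priflesmend
==> shelf.bind(k: crugro, v: @prev)
<== nil
==> shelf.bind(k: nirufi, v: 944)
<== -966
==> shelf.bind(k: smu, v: @prev)
<== mand
==> shelf.bind(k: crugro, v: 2168-03-18)
<== priflesmend


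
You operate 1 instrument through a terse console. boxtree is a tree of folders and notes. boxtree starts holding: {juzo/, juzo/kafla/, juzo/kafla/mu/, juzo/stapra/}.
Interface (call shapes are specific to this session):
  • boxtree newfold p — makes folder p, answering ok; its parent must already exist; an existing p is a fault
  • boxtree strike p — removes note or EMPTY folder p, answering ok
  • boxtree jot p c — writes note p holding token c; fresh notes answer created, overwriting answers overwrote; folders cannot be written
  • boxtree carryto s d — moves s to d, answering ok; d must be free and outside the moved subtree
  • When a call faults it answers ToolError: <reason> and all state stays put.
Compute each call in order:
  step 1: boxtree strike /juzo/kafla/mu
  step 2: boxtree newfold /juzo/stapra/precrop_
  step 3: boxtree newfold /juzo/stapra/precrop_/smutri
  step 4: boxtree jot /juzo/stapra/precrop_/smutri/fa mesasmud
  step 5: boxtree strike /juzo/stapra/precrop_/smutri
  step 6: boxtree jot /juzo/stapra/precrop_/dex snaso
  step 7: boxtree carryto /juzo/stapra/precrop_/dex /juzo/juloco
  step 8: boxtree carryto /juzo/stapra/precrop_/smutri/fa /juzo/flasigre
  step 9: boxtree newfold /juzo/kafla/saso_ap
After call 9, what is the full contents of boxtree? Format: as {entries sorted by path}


Answer: {juzo/, juzo/flasigre=mesasmud, juzo/juloco=snaso, juzo/kafla/, juzo/kafla/saso_ap/, juzo/stapra/, juzo/stapra/precrop_/, juzo/stapra/precrop_/smutri/}

Derivation:
% 1. boxtree strike(/juzo/kafla/mu) -> ok
% 2. boxtree newfold(/juzo/stapra/precrop_) -> ok
% 3. boxtree newfold(/juzo/stapra/precrop_/smutri) -> ok
% 4. boxtree jot(/juzo/stapra/precrop_/smutri/fa, mesasmud) -> created
% 5. boxtree strike(/juzo/stapra/precrop_/smutri) -> ToolError: not empty
% 6. boxtree jot(/juzo/stapra/precrop_/dex, snaso) -> created
% 7. boxtree carryto(/juzo/stapra/precrop_/dex, /juzo/juloco) -> ok
% 8. boxtree carryto(/juzo/stapra/precrop_/smutri/fa, /juzo/flasigre) -> ok
% 9. boxtree newfold(/juzo/kafla/saso_ap) -> ok


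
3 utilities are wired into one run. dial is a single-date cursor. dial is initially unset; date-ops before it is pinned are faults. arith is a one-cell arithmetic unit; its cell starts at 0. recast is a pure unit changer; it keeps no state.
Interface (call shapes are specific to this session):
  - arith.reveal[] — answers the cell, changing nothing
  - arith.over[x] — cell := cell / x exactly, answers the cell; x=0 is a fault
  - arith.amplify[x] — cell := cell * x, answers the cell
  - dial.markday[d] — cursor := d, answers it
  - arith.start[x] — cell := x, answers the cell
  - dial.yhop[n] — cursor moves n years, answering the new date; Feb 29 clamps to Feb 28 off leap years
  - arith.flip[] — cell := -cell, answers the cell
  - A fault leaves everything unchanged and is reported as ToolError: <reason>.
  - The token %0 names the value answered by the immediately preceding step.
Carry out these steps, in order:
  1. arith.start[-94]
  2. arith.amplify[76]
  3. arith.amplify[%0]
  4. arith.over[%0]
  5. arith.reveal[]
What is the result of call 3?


Answer: 51036736

Derivation:
Invoking arith.start(x='-94'), — result: -94.
Using arith.amplify(x='76'), yielding -7144.
Calling arith.amplify(x='%0'), yielding 51036736.
I try arith.over(x='%0'), and observe 1.
Using arith.reveal(), yielding 1.


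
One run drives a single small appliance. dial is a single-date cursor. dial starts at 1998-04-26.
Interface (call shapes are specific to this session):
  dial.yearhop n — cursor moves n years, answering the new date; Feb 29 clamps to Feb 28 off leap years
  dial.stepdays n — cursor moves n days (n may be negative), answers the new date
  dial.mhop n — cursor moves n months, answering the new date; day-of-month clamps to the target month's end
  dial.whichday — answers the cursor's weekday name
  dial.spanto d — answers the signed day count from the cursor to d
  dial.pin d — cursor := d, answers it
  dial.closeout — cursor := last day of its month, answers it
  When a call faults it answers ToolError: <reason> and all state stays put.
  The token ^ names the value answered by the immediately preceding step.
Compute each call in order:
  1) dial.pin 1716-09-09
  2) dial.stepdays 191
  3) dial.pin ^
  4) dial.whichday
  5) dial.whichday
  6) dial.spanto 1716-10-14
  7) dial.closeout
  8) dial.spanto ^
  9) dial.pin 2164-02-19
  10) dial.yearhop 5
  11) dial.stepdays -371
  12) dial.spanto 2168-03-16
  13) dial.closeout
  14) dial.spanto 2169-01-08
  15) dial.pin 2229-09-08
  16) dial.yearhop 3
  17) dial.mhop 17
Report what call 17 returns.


Answer: 2234-02-08

Derivation:
Then dial.pin on d: 1716-09-09, and see 1716-09-09.
I run dial.stepdays on n: 191, yielding 1717-03-19.
Now I run dial.pin on d: ^, → 1717-03-19.
I run dial.whichday, giving Friday.
I run dial.whichday: Friday.
I run dial.spanto on d: 1716-10-14, and see -156.
Invoking dial.closeout, and observe 1717-03-31.
I call dial.spanto on d: ^, giving 0.
I run dial.pin on d: 2164-02-19, yielding 2164-02-19.
Next I call dial.yearhop on n: 5: 2169-02-19.
Next I call dial.stepdays on n: -371, — result: 2168-02-14.
I use dial.spanto on d: 2168-03-16, and get 31.
Calling dial.closeout(), and see 2168-02-29.
I invoke dial.spanto on d: 2169-01-08: 314.
Calling dial.pin on d: 2229-09-08, and observe 2229-09-08.
I run dial.yearhop on n: 3, giving 2232-09-08.
Then dial.mhop on n: 17, and see 2234-02-08.


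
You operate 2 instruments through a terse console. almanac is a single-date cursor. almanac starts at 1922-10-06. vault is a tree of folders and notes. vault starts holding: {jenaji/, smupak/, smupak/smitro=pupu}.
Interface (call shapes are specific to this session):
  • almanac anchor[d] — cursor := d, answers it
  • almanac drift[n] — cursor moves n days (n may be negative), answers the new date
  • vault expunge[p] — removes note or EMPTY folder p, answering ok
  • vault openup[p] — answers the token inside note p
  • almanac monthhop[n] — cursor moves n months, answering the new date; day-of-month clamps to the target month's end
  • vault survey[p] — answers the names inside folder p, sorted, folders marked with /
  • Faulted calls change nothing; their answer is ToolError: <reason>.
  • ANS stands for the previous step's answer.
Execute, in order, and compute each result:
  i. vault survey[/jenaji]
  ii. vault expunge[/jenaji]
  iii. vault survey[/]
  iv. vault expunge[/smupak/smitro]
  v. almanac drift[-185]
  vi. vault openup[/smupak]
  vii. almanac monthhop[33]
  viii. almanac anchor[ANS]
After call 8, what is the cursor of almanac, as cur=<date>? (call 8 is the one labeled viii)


;; 1. vault survey(p→/jenaji) == []
;; 2. vault expunge(p→/jenaji) == ok
;; 3. vault survey(p→/) == [smupak/]
;; 4. vault expunge(p→/smupak/smitro) == ok
;; 5. almanac drift(n→-185) == 1922-04-04
;; 6. vault openup(p→/smupak) == ToolError: is a directory
;; 7. almanac monthhop(n→33) == 1925-01-04
;; 8. almanac anchor(d→ANS) == 1925-01-04

Answer: cur=1925-01-04


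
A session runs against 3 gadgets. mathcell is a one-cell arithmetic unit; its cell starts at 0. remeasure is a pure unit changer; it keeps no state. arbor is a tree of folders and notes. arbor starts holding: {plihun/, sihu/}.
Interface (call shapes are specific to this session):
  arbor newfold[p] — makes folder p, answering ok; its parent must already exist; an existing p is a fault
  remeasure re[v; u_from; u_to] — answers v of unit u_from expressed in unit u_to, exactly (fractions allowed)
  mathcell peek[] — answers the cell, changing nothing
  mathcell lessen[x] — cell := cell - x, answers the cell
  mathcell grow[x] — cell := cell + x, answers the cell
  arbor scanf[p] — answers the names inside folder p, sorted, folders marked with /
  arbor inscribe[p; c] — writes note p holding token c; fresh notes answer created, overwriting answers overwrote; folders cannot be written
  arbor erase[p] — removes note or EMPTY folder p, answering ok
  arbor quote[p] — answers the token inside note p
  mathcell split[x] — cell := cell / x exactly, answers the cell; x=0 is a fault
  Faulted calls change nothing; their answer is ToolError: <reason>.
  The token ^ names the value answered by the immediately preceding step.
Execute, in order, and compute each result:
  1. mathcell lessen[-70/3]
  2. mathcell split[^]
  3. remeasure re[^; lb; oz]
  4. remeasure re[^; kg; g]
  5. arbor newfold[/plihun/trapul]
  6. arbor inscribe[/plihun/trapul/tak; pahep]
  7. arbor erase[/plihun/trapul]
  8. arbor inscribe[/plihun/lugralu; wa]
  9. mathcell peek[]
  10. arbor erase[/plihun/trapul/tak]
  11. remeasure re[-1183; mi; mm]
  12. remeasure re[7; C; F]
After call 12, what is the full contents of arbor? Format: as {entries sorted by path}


$ mathcell lessen x: -70/3
= 70/3
$ mathcell split x: ^
= 1
$ remeasure re v: ^ u_from: lb u_to: oz
= 16
$ remeasure re v: ^ u_from: kg u_to: g
= 16000
$ arbor newfold p: /plihun/trapul
= ok
$ arbor inscribe p: /plihun/trapul/tak c: pahep
= created
$ arbor erase p: /plihun/trapul
= ToolError: not empty
$ arbor inscribe p: /plihun/lugralu c: wa
= created
$ mathcell peek
= 1
$ arbor erase p: /plihun/trapul/tak
= ok
$ remeasure re v: -1183 u_from: mi u_to: mm
= -1903853952
$ remeasure re v: 7 u_from: C u_to: F
= 223/5

Answer: {plihun/, plihun/lugralu=wa, plihun/trapul/, sihu/}


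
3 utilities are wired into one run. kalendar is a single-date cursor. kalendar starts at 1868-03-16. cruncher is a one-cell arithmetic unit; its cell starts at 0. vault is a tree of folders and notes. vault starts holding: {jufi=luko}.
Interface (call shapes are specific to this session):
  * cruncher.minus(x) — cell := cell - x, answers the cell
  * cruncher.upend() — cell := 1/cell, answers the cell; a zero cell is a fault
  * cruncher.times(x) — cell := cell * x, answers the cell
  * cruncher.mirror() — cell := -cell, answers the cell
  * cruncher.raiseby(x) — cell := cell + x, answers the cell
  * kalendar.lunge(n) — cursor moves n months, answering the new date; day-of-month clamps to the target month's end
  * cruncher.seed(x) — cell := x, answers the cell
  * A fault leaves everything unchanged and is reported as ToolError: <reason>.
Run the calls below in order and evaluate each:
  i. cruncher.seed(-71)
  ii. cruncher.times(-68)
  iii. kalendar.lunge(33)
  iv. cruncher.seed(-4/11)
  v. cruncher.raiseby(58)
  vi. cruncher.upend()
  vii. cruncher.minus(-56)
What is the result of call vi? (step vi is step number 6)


Answer: 11/634

Derivation:
;; 1. seed(x→-71) : -71
;; 2. times(x→-68) : 4828
;; 3. lunge(n→33) : 1870-12-16
;; 4. seed(x→-4/11) : -4/11
;; 5. raiseby(x→58) : 634/11
;; 6. upend() : 11/634
;; 7. minus(x→-56) : 35515/634


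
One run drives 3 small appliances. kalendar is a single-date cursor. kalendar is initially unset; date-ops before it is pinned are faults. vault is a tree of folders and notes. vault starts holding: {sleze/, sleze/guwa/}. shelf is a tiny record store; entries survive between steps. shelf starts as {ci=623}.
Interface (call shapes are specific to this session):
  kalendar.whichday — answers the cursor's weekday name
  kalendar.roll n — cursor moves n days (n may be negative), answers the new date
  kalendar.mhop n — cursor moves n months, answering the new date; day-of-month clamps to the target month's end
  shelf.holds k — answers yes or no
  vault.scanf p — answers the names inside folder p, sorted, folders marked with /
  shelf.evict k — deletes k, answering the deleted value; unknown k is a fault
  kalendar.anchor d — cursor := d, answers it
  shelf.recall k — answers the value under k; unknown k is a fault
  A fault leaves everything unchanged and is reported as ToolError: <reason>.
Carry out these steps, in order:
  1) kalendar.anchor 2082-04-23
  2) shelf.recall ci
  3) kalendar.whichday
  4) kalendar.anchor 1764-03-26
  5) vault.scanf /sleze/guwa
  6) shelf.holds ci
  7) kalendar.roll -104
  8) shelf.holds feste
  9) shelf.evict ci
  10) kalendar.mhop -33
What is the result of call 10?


Do: anchor[2082-04-23]
See: 2082-04-23
Do: recall[ci]
See: 623
Do: whichday[]
See: Thursday
Do: anchor[1764-03-26]
See: 1764-03-26
Do: scanf[/sleze/guwa]
See: []
Do: holds[ci]
See: yes
Do: roll[-104]
See: 1763-12-13
Do: holds[feste]
See: no
Do: evict[ci]
See: 623
Do: mhop[-33]
See: 1761-03-13

Answer: 1761-03-13


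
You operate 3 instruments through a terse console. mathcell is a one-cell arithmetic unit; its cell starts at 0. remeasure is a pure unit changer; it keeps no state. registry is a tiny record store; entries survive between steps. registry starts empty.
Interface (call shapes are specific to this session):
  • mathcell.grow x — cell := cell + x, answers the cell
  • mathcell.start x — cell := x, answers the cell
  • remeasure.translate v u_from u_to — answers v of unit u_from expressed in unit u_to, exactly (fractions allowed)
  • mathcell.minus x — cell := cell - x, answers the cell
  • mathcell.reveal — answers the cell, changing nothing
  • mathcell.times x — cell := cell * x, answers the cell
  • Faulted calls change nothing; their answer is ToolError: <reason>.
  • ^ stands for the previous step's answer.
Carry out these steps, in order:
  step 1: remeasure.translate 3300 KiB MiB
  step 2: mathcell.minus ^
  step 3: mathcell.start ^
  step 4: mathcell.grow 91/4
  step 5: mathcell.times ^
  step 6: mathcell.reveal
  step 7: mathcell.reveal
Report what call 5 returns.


~$ remeasure.translate v→3300 u_from→KiB u_to→MiB
= 825/256
~$ mathcell.minus x→^
= -825/256
~$ mathcell.start x→^
= -825/256
~$ mathcell.grow x→91/4
= 4999/256
~$ mathcell.times x→^
= 24990001/65536
~$ mathcell.reveal
= 24990001/65536
~$ mathcell.reveal
= 24990001/65536

Answer: 24990001/65536


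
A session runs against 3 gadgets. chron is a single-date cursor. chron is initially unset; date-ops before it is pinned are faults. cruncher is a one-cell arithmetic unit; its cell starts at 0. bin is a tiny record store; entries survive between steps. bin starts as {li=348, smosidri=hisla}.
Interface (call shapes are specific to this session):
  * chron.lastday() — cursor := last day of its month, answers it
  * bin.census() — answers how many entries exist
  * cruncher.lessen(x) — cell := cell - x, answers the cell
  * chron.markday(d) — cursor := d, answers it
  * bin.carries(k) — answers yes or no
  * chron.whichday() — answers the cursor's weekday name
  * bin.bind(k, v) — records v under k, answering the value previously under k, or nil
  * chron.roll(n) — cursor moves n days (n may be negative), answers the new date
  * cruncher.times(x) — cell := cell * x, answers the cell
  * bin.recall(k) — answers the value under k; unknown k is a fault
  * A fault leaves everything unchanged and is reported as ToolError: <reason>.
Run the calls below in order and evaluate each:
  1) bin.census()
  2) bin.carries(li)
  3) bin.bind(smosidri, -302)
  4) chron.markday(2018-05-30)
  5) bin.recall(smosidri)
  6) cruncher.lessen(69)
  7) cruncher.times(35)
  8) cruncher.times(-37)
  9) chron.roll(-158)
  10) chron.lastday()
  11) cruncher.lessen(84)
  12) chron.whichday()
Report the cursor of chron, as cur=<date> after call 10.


Answer: cur=2017-12-31

Derivation:
==> census()
<== 2
==> carries(k='li')
<== yes
==> bind(k='smosidri', v='-302')
<== hisla
==> markday(d='2018-05-30')
<== 2018-05-30
==> recall(k='smosidri')
<== -302
==> lessen(x='69')
<== -69
==> times(x='35')
<== -2415
==> times(x='-37')
<== 89355
==> roll(n='-158')
<== 2017-12-23
==> lastday()
<== 2017-12-31
==> lessen(x='84')
<== 89271
==> whichday()
<== Sunday


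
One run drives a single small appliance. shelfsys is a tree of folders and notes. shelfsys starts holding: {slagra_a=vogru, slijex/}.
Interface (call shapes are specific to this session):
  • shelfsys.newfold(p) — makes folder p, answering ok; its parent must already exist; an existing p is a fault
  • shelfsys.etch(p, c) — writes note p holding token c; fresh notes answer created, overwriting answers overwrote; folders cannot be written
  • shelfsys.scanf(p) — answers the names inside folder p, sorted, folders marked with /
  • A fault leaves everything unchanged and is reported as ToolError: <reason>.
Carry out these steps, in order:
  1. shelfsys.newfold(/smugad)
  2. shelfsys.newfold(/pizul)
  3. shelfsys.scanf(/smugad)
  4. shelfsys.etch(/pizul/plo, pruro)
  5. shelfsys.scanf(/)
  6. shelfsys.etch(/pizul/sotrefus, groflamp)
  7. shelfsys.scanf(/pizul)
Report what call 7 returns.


Answer: [plo, sotrefus]

Derivation:
~$ newfold /smugad
[out] ok
~$ newfold /pizul
[out] ok
~$ scanf /smugad
[out] []
~$ etch /pizul/plo pruro
[out] created
~$ scanf /
[out] [pizul/, slagra_a, slijex/, smugad/]
~$ etch /pizul/sotrefus groflamp
[out] created
~$ scanf /pizul
[out] [plo, sotrefus]


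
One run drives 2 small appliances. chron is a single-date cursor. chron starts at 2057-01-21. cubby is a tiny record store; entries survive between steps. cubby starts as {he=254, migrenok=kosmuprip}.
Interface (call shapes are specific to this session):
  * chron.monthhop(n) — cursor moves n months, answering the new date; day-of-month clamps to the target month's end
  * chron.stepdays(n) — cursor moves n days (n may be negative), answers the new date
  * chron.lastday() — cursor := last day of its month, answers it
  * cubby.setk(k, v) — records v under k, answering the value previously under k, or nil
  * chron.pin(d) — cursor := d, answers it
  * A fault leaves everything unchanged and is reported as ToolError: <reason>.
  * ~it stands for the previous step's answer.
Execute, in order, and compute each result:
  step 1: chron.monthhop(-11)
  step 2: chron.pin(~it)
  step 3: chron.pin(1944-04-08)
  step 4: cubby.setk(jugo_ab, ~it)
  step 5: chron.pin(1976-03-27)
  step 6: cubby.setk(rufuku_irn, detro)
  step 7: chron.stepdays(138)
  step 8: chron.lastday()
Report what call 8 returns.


Answer: 1976-08-31

Derivation:
I try chron.monthhop passing n: -11, → 2056-02-21.
Now I run chron.pin passing d: ~it: 2056-02-21.
I run chron.pin passing d: 1944-04-08, yielding 1944-04-08.
I call cubby.setk passing k: jugo_ab, v: ~it: nil.
Calling chron.pin passing d: 1976-03-27, giving 1976-03-27.
Then cubby.setk passing k: rufuku_irn, v: detro, → nil.
I use chron.stepdays passing n: 138, and observe 1976-08-12.
I try chron.lastday, yielding 1976-08-31.


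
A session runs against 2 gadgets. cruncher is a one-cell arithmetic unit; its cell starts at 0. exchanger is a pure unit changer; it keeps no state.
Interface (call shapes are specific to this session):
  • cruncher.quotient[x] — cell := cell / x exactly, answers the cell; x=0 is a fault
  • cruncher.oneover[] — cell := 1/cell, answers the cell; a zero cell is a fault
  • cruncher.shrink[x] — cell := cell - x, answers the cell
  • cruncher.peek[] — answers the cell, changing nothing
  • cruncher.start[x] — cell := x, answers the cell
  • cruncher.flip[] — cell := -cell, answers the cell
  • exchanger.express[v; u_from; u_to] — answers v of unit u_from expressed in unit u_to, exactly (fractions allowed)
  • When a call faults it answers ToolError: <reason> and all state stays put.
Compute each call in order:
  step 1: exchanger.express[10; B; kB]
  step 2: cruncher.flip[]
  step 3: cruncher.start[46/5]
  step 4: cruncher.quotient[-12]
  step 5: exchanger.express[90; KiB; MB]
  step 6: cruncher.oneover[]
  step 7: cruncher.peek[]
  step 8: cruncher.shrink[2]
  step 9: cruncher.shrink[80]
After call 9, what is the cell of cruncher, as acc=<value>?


-- express(10, B, kB) ~> 1/100
-- flip() ~> 0
-- start(46/5) ~> 46/5
-- quotient(-12) ~> -23/30
-- express(90, KiB, MB) ~> 288/3125
-- oneover() ~> -30/23
-- peek() ~> -30/23
-- shrink(2) ~> -76/23
-- shrink(80) ~> -1916/23

Answer: acc=-1916/23


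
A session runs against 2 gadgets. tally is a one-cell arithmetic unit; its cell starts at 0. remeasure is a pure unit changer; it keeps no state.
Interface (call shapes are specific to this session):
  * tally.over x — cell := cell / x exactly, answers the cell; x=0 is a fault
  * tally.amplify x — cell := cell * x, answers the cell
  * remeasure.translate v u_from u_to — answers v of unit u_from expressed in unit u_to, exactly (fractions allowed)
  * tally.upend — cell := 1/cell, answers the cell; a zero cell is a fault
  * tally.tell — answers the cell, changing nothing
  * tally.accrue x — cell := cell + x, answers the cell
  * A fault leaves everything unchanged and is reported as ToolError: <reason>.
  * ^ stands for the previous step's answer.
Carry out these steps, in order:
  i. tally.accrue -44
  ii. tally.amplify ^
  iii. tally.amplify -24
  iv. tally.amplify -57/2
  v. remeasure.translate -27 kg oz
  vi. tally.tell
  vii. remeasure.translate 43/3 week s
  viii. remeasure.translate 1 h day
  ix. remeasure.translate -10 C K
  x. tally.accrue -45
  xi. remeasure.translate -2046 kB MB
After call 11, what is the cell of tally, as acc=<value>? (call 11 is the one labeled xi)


Answer: acc=1324179

Derivation:
I try tally.accrue(x→-44), and get -44.
Then tally.amplify(x→^), and get 1936.
Calling tally.amplify(x→-24): -46464.
I try tally.amplify(x→-57/2), yielding 1324224.
Using remeasure.translate(v→-27, u_from→kg, u_to→oz), giving -43200000000/45359237.
Then tally.tell: 1324224.
I run remeasure.translate(v→43/3, u_from→week, u_to→s), giving 8668800.
I invoke remeasure.translate(v→1, u_from→h, u_to→day): 1/24.
I use remeasure.translate(v→-10, u_from→C, u_to→K), and observe 5263/20.
I try tally.accrue(x→-45), giving 1324179.
I invoke remeasure.translate(v→-2046, u_from→kB, u_to→MB), and observe -1023/500.


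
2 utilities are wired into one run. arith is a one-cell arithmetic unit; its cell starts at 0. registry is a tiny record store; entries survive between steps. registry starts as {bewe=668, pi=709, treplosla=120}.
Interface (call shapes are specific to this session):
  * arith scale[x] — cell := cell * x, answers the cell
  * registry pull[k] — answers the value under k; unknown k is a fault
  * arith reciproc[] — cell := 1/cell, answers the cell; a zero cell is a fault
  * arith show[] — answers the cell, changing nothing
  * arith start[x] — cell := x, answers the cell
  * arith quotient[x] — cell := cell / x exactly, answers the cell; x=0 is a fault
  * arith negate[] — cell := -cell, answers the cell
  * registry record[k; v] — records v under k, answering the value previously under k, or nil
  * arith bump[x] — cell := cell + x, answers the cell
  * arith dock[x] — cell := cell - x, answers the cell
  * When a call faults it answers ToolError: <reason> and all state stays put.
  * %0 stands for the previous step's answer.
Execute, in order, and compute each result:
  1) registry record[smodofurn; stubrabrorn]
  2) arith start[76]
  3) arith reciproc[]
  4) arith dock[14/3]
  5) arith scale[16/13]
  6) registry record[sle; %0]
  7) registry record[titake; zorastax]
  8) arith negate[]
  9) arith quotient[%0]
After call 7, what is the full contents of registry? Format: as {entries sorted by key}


Answer: {bewe=668, pi=709, sle=-4244/741, smodofurn=stubrabrorn, titake=zorastax, treplosla=120}

Derivation:
% registry record k=smodofurn v=stubrabrorn
:: nil
% arith start x=76
:: 76
% arith reciproc
:: 1/76
% arith dock x=14/3
:: -1061/228
% arith scale x=16/13
:: -4244/741
% registry record k=sle v=%0
:: nil
% registry record k=titake v=zorastax
:: nil
% arith negate
:: 4244/741
% arith quotient x=%0
:: 1


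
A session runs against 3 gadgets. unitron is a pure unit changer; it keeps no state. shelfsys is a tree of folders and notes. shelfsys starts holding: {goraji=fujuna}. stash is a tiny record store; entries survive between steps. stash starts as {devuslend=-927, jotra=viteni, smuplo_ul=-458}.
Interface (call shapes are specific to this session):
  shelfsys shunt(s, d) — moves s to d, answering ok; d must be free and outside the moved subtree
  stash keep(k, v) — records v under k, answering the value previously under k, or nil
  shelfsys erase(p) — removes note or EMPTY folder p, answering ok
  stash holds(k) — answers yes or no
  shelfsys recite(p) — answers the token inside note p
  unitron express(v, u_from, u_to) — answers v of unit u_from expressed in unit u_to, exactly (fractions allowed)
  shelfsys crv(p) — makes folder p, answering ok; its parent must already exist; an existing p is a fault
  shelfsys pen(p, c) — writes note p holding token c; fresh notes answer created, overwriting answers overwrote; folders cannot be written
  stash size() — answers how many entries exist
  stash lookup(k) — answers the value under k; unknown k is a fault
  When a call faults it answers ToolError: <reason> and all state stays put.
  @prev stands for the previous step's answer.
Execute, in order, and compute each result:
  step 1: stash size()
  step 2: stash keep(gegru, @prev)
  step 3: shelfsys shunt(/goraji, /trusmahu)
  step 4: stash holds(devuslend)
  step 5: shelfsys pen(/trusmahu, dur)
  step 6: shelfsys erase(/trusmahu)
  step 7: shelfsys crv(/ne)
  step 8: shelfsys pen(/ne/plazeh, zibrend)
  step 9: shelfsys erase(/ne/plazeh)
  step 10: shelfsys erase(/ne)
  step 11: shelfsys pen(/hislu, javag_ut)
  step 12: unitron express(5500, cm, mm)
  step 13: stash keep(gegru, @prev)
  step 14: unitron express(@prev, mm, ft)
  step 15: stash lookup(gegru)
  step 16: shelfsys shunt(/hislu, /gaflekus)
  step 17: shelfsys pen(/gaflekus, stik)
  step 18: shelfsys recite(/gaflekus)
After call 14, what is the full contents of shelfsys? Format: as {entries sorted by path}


Answer: {hislu=javag_ut}

Derivation:
> stash size
:: 3
> stash keep gegru @prev
:: nil
> shelfsys shunt /goraji /trusmahu
:: ok
> stash holds devuslend
:: yes
> shelfsys pen /trusmahu dur
:: overwrote
> shelfsys erase /trusmahu
:: ok
> shelfsys crv /ne
:: ok
> shelfsys pen /ne/plazeh zibrend
:: created
> shelfsys erase /ne/plazeh
:: ok
> shelfsys erase /ne
:: ok
> shelfsys pen /hislu javag_ut
:: created
> unitron express 5500 cm mm
:: 55000
> stash keep gegru @prev
:: 3
> unitron express @prev mm ft
:: 5/508
> stash lookup gegru
:: 55000
> shelfsys shunt /hislu /gaflekus
:: ok
> shelfsys pen /gaflekus stik
:: overwrote
> shelfsys recite /gaflekus
:: stik


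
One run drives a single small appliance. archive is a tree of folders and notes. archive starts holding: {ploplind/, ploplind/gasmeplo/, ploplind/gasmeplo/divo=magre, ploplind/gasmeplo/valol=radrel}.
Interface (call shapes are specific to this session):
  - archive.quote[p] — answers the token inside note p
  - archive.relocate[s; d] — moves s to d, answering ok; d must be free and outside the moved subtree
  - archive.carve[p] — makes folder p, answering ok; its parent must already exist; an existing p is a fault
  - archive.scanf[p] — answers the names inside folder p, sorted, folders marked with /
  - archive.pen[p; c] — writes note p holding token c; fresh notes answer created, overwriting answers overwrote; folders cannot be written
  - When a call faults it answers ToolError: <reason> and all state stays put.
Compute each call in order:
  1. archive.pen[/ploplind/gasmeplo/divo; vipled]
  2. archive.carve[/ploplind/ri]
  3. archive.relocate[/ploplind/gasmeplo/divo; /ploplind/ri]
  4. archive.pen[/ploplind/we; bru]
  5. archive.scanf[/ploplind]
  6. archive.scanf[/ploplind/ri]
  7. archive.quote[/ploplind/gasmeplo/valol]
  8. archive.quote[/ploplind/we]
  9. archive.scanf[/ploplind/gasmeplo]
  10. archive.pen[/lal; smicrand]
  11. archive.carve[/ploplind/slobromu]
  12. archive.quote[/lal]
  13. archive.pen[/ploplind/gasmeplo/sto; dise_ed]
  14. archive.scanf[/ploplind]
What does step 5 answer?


Answer: [gasmeplo/, ri/, we]

Derivation:
Invoking archive.pen(p: /ploplind/gasmeplo/divo, c: vipled), and get overwrote.
Then archive.carve(p: /ploplind/ri), yielding ok.
Now I run archive.relocate(s: /ploplind/gasmeplo/divo, d: /ploplind/ri), yielding ToolError: exists.
I call archive.pen(p: /ploplind/we, c: bru), → created.
I invoke archive.scanf(p: /ploplind), yielding [gasmeplo/, ri/, we].
I invoke archive.scanf(p: /ploplind/ri), yielding [].
I call archive.quote(p: /ploplind/gasmeplo/valol), → radrel.
I run archive.quote(p: /ploplind/we): bru.
Calling archive.scanf(p: /ploplind/gasmeplo), → [divo, valol].
Next I call archive.pen(p: /lal, c: smicrand), giving created.
Calling archive.carve(p: /ploplind/slobromu), which returns ok.
I use archive.quote(p: /lal), → smicrand.
Then archive.pen(p: /ploplind/gasmeplo/sto, c: dise_ed), giving created.
Next I call archive.scanf(p: /ploplind), — result: [gasmeplo/, ri/, slobromu/, we].


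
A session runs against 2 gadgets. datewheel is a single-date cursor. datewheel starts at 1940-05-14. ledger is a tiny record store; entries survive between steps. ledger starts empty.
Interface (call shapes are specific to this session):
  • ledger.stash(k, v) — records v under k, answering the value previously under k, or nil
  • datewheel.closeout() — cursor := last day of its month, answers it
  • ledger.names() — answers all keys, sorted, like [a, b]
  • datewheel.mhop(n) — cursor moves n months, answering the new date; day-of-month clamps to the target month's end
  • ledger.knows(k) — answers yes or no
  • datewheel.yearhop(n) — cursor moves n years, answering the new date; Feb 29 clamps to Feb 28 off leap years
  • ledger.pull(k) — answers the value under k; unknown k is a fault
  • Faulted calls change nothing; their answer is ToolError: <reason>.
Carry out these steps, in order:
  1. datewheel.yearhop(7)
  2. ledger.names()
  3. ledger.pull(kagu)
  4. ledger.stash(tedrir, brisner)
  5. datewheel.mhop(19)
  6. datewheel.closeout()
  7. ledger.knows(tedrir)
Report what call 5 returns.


Answer: 1948-12-14

Derivation:
Then yearhop(n→7), — result: 1947-05-14.
Next I call names: [].
Then pull(k→kagu): ToolError: no such key kagu.
I use stash(k→tedrir, v→brisner), and get nil.
I use mhop(n→19), yielding 1948-12-14.
Then closeout(), and see 1948-12-31.
I try knows(k→tedrir), → yes.


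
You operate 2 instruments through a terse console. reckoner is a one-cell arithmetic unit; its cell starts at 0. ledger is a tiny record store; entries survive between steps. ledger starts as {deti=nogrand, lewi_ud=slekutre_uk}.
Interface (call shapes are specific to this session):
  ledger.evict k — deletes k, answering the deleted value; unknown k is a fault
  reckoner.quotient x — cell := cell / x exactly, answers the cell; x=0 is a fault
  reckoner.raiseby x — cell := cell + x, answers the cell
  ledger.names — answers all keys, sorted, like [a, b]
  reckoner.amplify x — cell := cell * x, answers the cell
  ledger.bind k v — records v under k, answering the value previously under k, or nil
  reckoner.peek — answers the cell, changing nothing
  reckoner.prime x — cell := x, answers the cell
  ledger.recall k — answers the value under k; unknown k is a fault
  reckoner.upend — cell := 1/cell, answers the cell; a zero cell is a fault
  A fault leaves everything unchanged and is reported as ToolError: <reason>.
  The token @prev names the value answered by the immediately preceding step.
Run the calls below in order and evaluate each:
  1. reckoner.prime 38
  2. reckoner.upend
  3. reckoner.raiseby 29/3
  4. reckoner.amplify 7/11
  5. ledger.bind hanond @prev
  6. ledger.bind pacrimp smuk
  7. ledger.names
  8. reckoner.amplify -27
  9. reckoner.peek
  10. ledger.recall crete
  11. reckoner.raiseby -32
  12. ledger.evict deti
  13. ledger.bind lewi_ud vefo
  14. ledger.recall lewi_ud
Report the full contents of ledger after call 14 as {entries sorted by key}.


Answer: {hanond=7735/1254, lewi_ud=vefo, pacrimp=smuk}

Derivation:
·→ prime(x='38')
·← 38
·→ upend()
·← 1/38
·→ raiseby(x='29/3')
·← 1105/114
·→ amplify(x='7/11')
·← 7735/1254
·→ bind(k='hanond', v='@prev')
·← nil
·→ bind(k='pacrimp', v='smuk')
·← nil
·→ names()
·← [deti, hanond, lewi_ud, pacrimp]
·→ amplify(x='-27')
·← -69615/418
·→ peek()
·← -69615/418
·→ recall(k='crete')
·← ToolError: no such key crete
·→ raiseby(x='-32')
·← -82991/418
·→ evict(k='deti')
·← nogrand
·→ bind(k='lewi_ud', v='vefo')
·← slekutre_uk
·→ recall(k='lewi_ud')
·← vefo


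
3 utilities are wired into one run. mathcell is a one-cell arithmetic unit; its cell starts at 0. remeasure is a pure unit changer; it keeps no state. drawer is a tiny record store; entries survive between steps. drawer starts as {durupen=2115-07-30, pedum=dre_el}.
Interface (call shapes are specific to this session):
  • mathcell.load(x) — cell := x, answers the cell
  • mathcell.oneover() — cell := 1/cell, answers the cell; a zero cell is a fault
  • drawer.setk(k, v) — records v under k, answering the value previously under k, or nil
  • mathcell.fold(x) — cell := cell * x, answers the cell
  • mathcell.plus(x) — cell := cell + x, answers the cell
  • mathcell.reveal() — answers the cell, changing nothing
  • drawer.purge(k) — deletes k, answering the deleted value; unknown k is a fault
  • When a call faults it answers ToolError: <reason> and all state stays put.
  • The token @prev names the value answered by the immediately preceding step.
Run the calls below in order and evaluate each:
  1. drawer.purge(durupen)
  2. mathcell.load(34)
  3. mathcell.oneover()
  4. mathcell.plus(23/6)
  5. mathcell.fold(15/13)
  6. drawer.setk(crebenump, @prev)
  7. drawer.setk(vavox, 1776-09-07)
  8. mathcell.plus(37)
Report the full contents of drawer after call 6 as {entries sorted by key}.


Step: drawer.purge[k: durupen]
Result: 2115-07-30
Step: mathcell.load[x: 34]
Result: 34
Step: mathcell.oneover[]
Result: 1/34
Step: mathcell.plus[x: 23/6]
Result: 197/51
Step: mathcell.fold[x: 15/13]
Result: 985/221
Step: drawer.setk[k: crebenump; v: @prev]
Result: nil
Step: drawer.setk[k: vavox; v: 1776-09-07]
Result: nil
Step: mathcell.plus[x: 37]
Result: 9162/221

Answer: {crebenump=985/221, pedum=dre_el}
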